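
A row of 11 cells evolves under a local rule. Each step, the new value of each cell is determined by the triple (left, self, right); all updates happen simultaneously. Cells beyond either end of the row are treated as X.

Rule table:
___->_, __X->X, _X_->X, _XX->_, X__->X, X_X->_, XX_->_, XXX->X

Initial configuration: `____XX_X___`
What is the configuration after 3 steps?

X__X___XX_X
_XXXX_X____
__XX__XX__X

__XX__XX__X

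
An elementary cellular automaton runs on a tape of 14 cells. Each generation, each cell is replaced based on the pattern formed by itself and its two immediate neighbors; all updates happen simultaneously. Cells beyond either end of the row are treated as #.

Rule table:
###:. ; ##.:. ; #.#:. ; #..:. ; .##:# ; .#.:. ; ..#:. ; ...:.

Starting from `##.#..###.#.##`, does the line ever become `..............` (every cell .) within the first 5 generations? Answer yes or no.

generation 1: ......#.....#.
generation 2: ..............
all cells are . at generation 2

yes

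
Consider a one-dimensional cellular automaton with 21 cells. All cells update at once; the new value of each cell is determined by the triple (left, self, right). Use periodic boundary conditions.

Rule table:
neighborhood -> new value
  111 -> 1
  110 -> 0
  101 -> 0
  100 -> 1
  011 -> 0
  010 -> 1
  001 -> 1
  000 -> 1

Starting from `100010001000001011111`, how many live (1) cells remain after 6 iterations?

011111111111111001111
001111111111110110110
110111111111100000001
100011111111011111110
111101111110001111100
011000111101110111011
count of 1: 14

14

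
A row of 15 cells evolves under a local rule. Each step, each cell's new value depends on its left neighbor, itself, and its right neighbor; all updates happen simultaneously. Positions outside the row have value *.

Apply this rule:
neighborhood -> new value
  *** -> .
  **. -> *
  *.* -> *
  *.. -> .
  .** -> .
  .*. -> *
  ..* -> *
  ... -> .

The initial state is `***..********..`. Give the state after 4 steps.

*..**....**.*..

step 1: ..*.*.......*.*
step 2: .****......***.
step 3: *...*.....*..**
step 4: *..**....**.*..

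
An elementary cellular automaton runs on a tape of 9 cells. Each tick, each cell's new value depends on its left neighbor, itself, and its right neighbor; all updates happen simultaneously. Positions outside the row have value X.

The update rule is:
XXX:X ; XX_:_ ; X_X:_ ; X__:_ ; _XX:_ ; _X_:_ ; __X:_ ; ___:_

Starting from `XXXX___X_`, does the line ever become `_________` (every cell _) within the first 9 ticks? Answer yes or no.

yes

XXX______
XX_______
X________
_________
all cells are _ at tick 4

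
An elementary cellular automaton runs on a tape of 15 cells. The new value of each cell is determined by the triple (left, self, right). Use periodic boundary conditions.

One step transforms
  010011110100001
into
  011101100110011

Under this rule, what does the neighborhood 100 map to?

1

At position 2 the neighborhood is 100; the next row has 1 there.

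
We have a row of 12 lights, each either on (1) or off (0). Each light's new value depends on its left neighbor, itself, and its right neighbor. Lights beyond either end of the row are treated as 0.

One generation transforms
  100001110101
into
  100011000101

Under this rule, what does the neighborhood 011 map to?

At position 5 the neighborhood is 011; the next row has 1 there.

1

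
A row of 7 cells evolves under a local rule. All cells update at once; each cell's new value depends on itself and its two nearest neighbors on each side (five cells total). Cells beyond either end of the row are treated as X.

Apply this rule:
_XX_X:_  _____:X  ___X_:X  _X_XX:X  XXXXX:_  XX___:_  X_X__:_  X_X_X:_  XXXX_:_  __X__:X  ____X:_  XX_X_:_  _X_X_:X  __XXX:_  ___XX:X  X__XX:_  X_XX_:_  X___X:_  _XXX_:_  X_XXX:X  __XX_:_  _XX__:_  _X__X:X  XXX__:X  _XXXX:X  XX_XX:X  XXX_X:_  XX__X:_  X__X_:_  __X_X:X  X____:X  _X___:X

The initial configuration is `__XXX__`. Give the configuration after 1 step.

____X__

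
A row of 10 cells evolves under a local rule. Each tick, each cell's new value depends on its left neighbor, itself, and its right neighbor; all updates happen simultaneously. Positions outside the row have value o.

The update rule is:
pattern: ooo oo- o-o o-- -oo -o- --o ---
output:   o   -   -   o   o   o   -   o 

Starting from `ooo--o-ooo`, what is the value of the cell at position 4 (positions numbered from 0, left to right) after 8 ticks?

-

oo-o-o-ooo
o--o-o-ooo
-o-o-o-ooo
-o-o-o-ooo  (fixed point — unchanged through tick 8)
position 4 holds -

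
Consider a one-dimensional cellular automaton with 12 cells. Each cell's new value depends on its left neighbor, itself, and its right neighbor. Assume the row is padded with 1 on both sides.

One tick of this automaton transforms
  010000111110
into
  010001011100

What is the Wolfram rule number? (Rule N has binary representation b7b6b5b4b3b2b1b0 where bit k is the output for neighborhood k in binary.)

position 7: 111 → 1  (bit 7 = 1)
position 10: 110 → 0  (bit 6 = 0)
position 0: 101 → 0  (bit 5 = 0)
position 2: 100 → 0  (bit 4 = 0)
position 6: 011 → 0  (bit 3 = 0)
position 1: 010 → 1  (bit 2 = 1)
position 5: 001 → 1  (bit 1 = 1)
position 3: 000 → 0  (bit 0 = 0)
bits b7..b0 = 10000110 = 134

134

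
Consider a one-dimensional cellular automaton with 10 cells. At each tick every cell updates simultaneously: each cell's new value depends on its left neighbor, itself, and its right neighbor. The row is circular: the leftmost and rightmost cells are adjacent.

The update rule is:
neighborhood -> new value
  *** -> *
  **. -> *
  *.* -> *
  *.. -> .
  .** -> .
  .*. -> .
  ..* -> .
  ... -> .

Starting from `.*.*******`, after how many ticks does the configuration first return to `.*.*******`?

10

*.*.******
**.*.*****
***.*.****
****.*.***
*****.*.**
******.*.*
*******.*.
.*******.*
*.*******.
.*.*******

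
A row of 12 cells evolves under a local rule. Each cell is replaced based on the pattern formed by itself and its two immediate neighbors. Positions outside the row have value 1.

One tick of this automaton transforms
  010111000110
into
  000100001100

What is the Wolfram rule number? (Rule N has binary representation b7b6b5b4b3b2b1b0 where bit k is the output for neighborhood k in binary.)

position 4: 111 → 0  (bit 7 = 0)
position 5: 110 → 0  (bit 6 = 0)
position 0: 101 → 0  (bit 5 = 0)
position 6: 100 → 0  (bit 4 = 0)
position 3: 011 → 1  (bit 3 = 1)
position 1: 010 → 0  (bit 2 = 0)
position 8: 001 → 1  (bit 1 = 1)
position 7: 000 → 0  (bit 0 = 0)
bits b7..b0 = 00001010 = 10

10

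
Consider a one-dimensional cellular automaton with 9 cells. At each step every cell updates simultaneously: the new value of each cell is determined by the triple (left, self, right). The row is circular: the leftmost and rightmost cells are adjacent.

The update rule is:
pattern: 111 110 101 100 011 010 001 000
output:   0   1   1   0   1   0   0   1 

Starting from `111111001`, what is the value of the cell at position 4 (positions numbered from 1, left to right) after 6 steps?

000001001
011100000
010101111
101011001
110111001
011101001
position 4 holds 1

1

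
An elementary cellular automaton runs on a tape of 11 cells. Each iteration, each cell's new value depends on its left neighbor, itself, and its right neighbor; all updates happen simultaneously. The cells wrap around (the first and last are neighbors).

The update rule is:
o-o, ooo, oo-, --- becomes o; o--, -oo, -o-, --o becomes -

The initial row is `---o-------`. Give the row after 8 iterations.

iteration 1: oo---oooooo
iteration 2: oo-o--ooooo
iteration 3: ooo----oooo
iteration 4: ooo-oo--ooo
iteration 5: oooo-o---oo
iteration 6: ooooo--o--o
iteration 7: ooooo------
iteration 8: -oooo-oooo-

-oooo-oooo-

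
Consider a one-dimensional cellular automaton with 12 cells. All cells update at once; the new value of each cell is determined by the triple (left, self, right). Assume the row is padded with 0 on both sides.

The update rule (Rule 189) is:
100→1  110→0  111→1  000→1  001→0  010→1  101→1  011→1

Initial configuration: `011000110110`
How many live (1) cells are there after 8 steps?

8

010110101101
011101111011
011011110110
010111101101
011111011011
011110110110
011101101101
011011011011
count of 1: 8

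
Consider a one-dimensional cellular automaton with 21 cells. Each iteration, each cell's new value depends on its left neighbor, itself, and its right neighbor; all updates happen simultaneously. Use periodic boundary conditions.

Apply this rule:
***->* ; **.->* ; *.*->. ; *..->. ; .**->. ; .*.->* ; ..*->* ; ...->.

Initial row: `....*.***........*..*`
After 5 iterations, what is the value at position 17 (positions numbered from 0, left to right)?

*

...**..**.......**.**
..*.*.*.*......*.*..*
.**.*.*.*.....**.*.**
..*.*.*.*....*.*.*..*
.**.*.*.*...**.*.*.**
position 17 holds *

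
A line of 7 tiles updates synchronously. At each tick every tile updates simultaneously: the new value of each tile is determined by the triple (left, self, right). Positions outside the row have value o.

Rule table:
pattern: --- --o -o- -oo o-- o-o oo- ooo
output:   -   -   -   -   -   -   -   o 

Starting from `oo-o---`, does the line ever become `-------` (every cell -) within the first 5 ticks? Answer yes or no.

yes

tick 1: o------
tick 2: -------
all cells are - at tick 2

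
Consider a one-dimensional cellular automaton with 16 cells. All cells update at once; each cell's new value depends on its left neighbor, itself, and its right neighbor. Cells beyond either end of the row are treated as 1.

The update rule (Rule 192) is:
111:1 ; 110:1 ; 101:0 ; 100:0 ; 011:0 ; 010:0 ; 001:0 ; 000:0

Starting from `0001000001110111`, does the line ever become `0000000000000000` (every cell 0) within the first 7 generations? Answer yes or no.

generation 1: 0000000000110011
generation 2: 0000000000010001
generation 3: 0000000000000000
all cells are 0 at generation 3

yes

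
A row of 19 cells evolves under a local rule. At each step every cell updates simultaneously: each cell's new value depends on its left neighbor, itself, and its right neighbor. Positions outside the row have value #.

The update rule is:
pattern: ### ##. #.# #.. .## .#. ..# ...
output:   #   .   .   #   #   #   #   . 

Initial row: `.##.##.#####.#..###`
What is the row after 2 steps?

.#########.########

.#..#..####..######
.#########.########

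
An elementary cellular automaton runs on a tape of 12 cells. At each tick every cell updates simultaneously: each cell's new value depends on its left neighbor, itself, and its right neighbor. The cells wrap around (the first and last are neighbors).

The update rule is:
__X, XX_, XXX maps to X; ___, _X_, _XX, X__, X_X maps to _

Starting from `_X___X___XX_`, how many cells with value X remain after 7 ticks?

X___X___X_X_
___X___X____
__X___X_____
_X___X______
X___X_______
___X_______X
__X_______X_
count of X: 2

2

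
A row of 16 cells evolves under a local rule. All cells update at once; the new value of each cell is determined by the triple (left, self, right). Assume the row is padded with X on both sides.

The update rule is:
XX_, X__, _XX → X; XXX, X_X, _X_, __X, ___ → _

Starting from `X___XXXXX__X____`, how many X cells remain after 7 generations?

XX__X___XX__X___
_XX__X__XXX__X__
_XXX__X_X_XX__X_
_X_XX_____XXX___
___XXX____X_XX__
X__X_XX_____XXX_
XX___XXX____X_X_
count of X: 7

7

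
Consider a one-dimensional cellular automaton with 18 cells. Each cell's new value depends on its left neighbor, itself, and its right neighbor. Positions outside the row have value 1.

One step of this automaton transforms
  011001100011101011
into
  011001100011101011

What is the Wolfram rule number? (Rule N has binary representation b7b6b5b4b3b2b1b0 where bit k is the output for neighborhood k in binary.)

204

position 11: 111 → 1  (bit 7 = 1)
position 2: 110 → 1  (bit 6 = 1)
position 0: 101 → 0  (bit 5 = 0)
position 3: 100 → 0  (bit 4 = 0)
position 1: 011 → 1  (bit 3 = 1)
position 14: 010 → 1  (bit 2 = 1)
position 4: 001 → 0  (bit 1 = 0)
position 8: 000 → 0  (bit 0 = 0)
bits b7..b0 = 11001100 = 204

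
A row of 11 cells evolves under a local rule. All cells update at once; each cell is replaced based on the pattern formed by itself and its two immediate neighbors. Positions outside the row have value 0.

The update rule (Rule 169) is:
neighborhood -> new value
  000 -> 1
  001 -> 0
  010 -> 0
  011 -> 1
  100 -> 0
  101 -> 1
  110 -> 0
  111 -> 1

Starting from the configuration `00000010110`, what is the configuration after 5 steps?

11111001100
11110001001
11100100000
11000001111
10011101110

10011101110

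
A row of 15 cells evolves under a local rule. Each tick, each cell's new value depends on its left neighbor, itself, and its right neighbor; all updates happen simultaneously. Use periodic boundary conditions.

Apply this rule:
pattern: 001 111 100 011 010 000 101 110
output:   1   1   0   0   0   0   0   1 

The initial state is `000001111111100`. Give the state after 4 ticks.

tick 1: 000010111111100
tick 2: 000100011111100
tick 3: 001000101111100
tick 4: 010001000111100

010001000111100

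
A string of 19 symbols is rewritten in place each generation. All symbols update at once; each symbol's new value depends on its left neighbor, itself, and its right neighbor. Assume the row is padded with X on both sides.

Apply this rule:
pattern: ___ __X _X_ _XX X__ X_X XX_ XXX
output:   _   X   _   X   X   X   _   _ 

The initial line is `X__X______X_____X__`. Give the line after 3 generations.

_XX_X____X_X___X_XX
XX_X_X__X_X_X_X_XX_
__X_X_XX_X_X_X_XX_X

__X_X_XX_X_X_X_XX_X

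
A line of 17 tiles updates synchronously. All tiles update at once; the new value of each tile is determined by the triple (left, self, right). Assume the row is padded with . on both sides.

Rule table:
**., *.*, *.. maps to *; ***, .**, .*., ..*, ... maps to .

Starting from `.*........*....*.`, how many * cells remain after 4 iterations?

..*........*....*
...*........*....
....*........*...
.....*........*..
count of *: 2

2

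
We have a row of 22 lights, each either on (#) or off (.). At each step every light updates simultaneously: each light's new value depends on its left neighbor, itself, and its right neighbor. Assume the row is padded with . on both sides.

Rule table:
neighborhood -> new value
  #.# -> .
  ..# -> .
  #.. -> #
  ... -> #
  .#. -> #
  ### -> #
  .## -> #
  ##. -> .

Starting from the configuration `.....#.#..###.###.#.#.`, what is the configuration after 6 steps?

#..#.#.#..#.#.#.#.#.#.

####.#.##.##..##..#.##
###..#.#..#.#.#.#.#.#.
##.#.#.##.#.#.#.#.#.##
#..#.#.#..#.#.#.#.#.#.
##.#.#.##.#.#.#.#.#.##  (repeats step 3; period 2)
step 6: #..#.#.#..#.#.#.#.#.#.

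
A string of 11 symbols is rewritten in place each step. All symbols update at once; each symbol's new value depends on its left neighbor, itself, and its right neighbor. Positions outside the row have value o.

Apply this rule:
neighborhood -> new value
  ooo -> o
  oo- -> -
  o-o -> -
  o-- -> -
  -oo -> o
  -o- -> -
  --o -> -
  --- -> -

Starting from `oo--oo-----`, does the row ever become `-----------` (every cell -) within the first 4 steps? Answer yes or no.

yes

o---o------
-----------
all cells are - at step 2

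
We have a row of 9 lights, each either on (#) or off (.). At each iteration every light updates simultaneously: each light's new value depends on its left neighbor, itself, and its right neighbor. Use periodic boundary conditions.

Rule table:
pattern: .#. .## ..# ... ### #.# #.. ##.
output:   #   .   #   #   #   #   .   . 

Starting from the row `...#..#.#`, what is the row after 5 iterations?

.###..###

iteration 1: .###.####
iteration 2: #.#.#.##.
iteration 3: ######..#
iteration 4: #####..#.
iteration 5: .###..###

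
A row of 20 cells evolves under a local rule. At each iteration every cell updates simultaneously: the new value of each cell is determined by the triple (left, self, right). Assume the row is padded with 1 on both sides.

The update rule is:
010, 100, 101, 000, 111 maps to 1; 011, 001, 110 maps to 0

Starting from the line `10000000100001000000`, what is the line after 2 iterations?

01111110111101111110
10111101011010111101

10111101011010111101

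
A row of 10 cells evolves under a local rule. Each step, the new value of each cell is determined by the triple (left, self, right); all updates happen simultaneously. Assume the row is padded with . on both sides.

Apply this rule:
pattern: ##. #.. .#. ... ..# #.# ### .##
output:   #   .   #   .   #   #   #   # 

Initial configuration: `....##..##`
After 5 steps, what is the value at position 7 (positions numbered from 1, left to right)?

#

step 1: ...###.###
step 2: ..########
step 3: .#########
step 4: ##########
step 5: ##########
position 7 holds #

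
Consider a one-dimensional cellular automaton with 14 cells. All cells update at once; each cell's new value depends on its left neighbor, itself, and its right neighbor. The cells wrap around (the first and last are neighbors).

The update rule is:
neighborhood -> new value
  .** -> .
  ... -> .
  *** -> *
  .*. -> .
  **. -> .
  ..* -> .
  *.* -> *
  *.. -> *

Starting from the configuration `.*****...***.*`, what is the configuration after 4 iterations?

*.***.*...*.*.
.*.*.*.*...*.*
*.*.*.*.*...*.
.*.*.*.*.*...*

.*.*.*.*.*...*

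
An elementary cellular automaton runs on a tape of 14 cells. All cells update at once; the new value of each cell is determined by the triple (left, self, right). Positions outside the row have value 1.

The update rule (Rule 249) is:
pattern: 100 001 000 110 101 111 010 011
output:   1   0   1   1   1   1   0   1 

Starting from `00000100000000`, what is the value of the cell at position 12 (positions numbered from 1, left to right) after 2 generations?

11110011111110
11111011111111
position 12 holds 1

1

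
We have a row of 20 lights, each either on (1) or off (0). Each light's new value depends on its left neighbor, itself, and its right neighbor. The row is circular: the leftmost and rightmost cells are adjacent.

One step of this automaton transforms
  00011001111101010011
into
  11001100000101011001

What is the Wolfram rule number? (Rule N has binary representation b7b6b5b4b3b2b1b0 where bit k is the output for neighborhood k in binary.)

85

position 8: 111 → 0  (bit 7 = 0)
position 4: 110 → 1  (bit 6 = 1)
position 12: 101 → 0  (bit 5 = 0)
position 0: 100 → 1  (bit 4 = 1)
position 3: 011 → 0  (bit 3 = 0)
position 13: 010 → 1  (bit 2 = 1)
position 2: 001 → 0  (bit 1 = 0)
position 1: 000 → 1  (bit 0 = 1)
bits b7..b0 = 01010101 = 85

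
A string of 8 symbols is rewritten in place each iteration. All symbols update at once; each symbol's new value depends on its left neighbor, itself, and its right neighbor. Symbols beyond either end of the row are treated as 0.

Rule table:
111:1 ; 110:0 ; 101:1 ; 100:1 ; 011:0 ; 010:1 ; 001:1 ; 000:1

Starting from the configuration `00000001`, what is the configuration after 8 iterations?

11111111
01111110
10111101
11011011
00100100
11111111  (repeats iteration 1; period 5)
iteration 8: 10111101

10111101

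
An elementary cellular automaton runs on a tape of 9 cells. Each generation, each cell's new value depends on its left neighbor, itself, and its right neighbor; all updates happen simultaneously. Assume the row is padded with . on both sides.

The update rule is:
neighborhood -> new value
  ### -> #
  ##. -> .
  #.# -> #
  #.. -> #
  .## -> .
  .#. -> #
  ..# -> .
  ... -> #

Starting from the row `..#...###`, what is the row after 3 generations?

generation 1: #.###..#.
generation 2: ##.#.#.##
generation 3: ..#####..

..#####..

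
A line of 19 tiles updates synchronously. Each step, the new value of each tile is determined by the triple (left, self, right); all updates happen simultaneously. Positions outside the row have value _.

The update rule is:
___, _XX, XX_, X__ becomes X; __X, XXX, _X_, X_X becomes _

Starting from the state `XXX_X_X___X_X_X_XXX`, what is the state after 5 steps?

step 1: X_X____XX_______X_X
step 2: ___XXX_XXXXXXXX____
step 3: XX_X_X_X______XXXXX
step 4: XX______XXXXX_X___X
step 5: XXXXXXX_X___X__XX__

XXXXXXX_X___X__XX__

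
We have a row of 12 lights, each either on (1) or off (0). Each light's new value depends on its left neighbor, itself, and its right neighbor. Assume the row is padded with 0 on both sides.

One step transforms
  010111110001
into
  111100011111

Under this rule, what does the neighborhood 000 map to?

At position 9 the neighborhood is 000; the next row has 1 there.

1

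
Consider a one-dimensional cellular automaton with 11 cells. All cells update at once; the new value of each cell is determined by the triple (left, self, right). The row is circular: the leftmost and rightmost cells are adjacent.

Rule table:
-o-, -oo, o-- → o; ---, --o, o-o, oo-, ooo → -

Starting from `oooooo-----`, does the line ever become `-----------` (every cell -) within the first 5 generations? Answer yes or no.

o-----o----
oo----oo---
o-o---o-o--
o-oo--o-oo-
o-o-o-o-o--
generation 5 is o-o-o-o-o--, still not uniform -

no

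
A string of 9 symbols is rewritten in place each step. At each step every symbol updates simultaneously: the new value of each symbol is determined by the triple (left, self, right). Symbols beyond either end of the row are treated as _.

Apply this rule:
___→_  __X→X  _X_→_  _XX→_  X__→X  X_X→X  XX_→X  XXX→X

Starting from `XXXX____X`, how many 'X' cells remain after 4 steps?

7

_XXXX__X_
X_XXXXX_X
_X_XXXXX_
X_X_XXXXX
count of X: 7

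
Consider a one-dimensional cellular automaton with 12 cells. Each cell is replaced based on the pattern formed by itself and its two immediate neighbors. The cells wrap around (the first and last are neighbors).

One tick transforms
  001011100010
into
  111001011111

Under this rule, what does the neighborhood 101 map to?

At position 3 the neighborhood is 101; the next row has 0 there.

0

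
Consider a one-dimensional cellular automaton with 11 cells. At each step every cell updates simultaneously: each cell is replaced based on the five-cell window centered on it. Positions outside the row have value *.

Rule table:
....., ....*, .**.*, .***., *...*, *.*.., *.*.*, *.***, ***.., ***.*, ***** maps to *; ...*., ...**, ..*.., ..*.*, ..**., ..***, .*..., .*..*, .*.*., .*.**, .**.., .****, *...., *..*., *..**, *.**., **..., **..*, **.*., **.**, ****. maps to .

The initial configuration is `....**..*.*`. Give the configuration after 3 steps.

..**....*..

..*.......*
.....****..
..**....*..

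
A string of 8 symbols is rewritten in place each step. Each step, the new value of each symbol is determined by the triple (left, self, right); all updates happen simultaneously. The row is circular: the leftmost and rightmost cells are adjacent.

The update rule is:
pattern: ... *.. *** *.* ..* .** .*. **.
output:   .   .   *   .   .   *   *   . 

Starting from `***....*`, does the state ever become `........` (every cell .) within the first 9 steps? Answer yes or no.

no

step 1: **.....*
step 2: *......*
step 3: .......*
step 4: .......*  (fixed point — unchanged through step 9)
step 9 is .......*, still not uniform .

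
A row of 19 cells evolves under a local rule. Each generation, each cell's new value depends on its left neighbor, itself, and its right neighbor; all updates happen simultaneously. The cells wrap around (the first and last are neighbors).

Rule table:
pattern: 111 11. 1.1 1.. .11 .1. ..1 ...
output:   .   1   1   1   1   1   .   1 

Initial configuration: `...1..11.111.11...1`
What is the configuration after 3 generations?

11....11.1.1111.1.1

11.11.1111.111111.1
.111111..111....111
11....11.1.1111.1.1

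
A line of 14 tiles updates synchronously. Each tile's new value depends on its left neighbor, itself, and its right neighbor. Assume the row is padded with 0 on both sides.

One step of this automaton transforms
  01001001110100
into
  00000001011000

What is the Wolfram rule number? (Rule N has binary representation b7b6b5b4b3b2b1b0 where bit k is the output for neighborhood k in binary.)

104

position 8: 111 → 0  (bit 7 = 0)
position 9: 110 → 1  (bit 6 = 1)
position 10: 101 → 1  (bit 5 = 1)
position 2: 100 → 0  (bit 4 = 0)
position 7: 011 → 1  (bit 3 = 1)
position 1: 010 → 0  (bit 2 = 0)
position 0: 001 → 0  (bit 1 = 0)
position 13: 000 → 0  (bit 0 = 0)
bits b7..b0 = 01101000 = 104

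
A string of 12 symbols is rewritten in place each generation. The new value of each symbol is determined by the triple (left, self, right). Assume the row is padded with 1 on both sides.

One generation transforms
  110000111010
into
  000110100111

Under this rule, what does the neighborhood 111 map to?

0

At position 0 the neighborhood is 111; the next row has 0 there.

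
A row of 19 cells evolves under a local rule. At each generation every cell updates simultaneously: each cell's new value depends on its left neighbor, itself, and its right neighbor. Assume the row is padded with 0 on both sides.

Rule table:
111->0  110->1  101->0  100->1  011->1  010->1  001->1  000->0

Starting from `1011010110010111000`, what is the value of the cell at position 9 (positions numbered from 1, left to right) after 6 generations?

1011010111110101100
1011010100010101110
1011010110110101011
1011010110110101011  (fixed point — unchanged through generation 6)
position 9 holds 1

1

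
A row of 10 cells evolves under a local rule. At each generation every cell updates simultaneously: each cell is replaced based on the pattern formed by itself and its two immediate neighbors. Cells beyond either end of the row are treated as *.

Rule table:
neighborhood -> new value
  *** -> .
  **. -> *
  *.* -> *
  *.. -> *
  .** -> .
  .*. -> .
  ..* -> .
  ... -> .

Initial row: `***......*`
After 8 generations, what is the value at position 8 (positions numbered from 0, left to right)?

.

..**......
*..**.....
**..**....
.**..**...
*.**..**..
**.**..**.
.**.**..**
*.**.**...
position 8 holds .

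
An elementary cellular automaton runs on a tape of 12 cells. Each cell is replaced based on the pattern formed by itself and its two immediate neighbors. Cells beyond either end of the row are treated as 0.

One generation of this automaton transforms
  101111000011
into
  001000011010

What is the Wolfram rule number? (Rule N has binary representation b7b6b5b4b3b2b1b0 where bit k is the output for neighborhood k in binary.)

position 3: 111 → 0  (bit 7 = 0)
position 5: 110 → 0  (bit 6 = 0)
position 1: 101 → 0  (bit 5 = 0)
position 6: 100 → 0  (bit 4 = 0)
position 2: 011 → 1  (bit 3 = 1)
position 0: 010 → 0  (bit 2 = 0)
position 9: 001 → 0  (bit 1 = 0)
position 7: 000 → 1  (bit 0 = 1)
bits b7..b0 = 00001001 = 9

9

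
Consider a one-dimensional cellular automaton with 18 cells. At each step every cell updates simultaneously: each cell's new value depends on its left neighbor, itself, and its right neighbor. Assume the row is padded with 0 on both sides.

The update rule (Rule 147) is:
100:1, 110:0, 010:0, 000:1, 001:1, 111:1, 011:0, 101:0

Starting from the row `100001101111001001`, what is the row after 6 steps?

011110000110110110
101101111000000001
000000110111111110
111111000011111101
011110111101111000
101100011000110111

101100011000110111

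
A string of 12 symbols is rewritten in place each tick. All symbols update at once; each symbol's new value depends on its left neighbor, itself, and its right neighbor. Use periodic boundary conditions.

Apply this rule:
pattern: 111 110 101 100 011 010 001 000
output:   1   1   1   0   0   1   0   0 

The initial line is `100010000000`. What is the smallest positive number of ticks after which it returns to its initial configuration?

1

100010000000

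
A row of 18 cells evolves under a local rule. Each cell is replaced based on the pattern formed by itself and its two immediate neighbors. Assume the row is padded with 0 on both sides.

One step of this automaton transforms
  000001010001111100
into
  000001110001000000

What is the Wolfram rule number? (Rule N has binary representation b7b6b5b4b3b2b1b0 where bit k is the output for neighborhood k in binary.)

position 12: 111 → 0  (bit 7 = 0)
position 15: 110 → 0  (bit 6 = 0)
position 6: 101 → 1  (bit 5 = 1)
position 8: 100 → 0  (bit 4 = 0)
position 11: 011 → 1  (bit 3 = 1)
position 5: 010 → 1  (bit 2 = 1)
position 4: 001 → 0  (bit 1 = 0)
position 0: 000 → 0  (bit 0 = 0)
bits b7..b0 = 00101100 = 44

44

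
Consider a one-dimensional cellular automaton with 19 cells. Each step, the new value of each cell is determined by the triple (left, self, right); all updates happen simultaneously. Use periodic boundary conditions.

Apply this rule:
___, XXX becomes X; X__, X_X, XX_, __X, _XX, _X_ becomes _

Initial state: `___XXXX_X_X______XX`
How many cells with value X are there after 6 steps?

_X__XX______XXXX___
_______XXXX__XX__XX
_XXXXX__XX_________
__XXX______XXXXXXXX
___X__XXXX__XXXXXX_
XX_____XX____XXXX__
count of X: 8

8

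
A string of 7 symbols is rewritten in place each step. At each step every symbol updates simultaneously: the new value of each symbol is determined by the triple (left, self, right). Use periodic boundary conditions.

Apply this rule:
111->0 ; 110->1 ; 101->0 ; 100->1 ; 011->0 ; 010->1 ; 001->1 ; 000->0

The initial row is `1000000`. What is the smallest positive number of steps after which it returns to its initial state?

1100001
0110010
1011111
1000000

4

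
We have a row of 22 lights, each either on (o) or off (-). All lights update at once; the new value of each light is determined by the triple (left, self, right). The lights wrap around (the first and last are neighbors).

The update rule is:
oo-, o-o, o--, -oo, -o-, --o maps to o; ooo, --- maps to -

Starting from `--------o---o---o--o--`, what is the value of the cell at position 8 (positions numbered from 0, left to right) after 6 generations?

o

generation 1: -------ooo-ooo-oooooo-
generation 2: ------oo-ooo-ooo----oo
generation 3: o----ooooo-ooo-oo--ooo
generation 4: oo--oo---ooo-ooooooo--
generation 5: ooooooo-oo-ooo-----ooo
generation 6: ------oooooo-oo---oo--
position 8 holds o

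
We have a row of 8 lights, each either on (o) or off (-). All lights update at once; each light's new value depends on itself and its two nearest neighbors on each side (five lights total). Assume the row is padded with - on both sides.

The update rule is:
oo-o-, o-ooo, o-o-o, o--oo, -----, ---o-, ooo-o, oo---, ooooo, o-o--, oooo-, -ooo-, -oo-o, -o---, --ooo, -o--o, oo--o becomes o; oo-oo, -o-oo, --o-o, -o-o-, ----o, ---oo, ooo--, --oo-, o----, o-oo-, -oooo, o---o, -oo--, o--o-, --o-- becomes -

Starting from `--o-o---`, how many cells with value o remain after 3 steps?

-o--oo-o
o-oo-ooo
---o-oo-
count of o: 3

3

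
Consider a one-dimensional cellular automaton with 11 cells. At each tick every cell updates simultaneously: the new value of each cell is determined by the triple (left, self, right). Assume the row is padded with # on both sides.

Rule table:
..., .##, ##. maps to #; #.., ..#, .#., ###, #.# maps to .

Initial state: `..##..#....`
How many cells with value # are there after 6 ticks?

tick 1: ..##....##.
tick 2: ..##.##.##.
tick 3: ..##.##.##.  (fixed point — unchanged through tick 6)
count of #: 6

6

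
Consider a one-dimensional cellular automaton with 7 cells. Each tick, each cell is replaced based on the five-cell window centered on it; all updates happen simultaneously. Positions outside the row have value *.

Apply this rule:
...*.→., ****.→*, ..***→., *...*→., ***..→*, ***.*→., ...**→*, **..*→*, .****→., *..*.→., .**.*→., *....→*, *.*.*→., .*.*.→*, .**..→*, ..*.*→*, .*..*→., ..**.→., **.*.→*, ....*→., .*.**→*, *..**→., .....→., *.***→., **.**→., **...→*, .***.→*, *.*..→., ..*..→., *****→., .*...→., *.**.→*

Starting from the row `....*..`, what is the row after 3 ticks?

..***..

**.....
****..*
..***..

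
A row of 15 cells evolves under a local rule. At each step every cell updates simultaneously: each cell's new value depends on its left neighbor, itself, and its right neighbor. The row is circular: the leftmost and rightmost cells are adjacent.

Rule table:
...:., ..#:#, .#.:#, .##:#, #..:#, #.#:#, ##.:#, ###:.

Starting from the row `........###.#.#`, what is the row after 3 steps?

###..##...##..#

step 1: #......##.#####
step 2: ##....#####....
step 3: ###..##...##..#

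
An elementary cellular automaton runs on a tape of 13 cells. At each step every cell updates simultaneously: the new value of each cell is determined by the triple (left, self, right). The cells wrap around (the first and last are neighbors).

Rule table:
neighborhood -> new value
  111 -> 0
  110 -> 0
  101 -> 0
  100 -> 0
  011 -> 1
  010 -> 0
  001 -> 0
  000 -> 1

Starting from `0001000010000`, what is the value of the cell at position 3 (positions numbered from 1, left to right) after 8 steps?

1100011000111
0001010010100
1100000000001
0001111111101
0101000000000
0000011111111
0111010000000
0100000111111
position 3 holds 0

0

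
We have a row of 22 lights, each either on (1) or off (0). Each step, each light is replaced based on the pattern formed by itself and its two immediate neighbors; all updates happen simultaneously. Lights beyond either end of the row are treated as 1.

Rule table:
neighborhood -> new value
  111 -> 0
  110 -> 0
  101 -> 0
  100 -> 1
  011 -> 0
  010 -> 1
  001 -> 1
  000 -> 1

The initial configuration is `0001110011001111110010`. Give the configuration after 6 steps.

1110001100110000001110
0001110011001111110000
1110001100110000001111
0001110011001111110000  (repeats step 2; period 2)
step 6: 0001110011001111110000

0001110011001111110000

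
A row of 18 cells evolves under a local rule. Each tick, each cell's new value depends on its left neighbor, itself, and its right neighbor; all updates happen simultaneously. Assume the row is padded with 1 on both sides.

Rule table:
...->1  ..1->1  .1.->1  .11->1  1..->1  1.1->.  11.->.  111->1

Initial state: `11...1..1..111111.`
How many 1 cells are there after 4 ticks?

17

tick 1: 1.11111111111111..
tick 2: ..1111111111111.11
tick 3: 11111111111111..11
tick 4: 1111111111111.1111
count of 1: 17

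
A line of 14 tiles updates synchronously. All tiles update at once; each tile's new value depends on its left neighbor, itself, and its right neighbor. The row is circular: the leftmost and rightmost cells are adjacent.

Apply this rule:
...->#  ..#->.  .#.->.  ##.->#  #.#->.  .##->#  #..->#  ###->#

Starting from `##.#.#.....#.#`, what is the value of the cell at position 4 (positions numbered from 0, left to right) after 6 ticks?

tick 1: ##....####...#
tick 2: #####.######.#
tick 3: #####.######.#  (fixed point — unchanged through tick 6)
position 4 holds #

#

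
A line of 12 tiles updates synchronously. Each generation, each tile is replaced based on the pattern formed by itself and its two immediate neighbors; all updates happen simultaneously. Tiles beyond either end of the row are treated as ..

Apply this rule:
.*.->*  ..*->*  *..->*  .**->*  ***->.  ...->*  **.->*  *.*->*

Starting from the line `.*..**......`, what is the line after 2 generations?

*..........*

generation 1: ************
generation 2: *..........*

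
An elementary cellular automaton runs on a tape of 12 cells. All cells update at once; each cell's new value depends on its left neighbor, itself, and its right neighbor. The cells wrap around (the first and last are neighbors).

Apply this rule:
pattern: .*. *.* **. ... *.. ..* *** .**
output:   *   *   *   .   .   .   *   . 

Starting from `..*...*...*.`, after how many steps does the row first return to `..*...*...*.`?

1

..*...*...*.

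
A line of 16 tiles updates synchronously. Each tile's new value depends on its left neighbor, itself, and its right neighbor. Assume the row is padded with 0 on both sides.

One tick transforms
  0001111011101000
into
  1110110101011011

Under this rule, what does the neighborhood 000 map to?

At position 0 the neighborhood is 000; the next row has 1 there.

1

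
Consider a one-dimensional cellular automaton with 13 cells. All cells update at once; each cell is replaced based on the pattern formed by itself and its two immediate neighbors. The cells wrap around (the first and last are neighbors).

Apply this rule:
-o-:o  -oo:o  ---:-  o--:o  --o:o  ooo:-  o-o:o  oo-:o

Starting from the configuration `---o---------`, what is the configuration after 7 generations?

generation 1: --ooo--------
generation 2: -oo-oo-------
generation 3: ooooooo------
generation 4: o-----oo----o
generation 5: oo---oooo--oo
generation 6: -oo-oo--oooo-
generation 7: ooooooooo--oo

ooooooooo--oo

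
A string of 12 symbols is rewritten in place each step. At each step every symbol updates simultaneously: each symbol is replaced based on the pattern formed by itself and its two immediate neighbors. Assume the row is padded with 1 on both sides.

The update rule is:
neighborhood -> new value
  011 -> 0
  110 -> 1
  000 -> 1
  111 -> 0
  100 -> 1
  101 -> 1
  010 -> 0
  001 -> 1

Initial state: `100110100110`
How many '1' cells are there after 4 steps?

111011011011
001101101100
110110110111
011011011000
count of 1: 6

6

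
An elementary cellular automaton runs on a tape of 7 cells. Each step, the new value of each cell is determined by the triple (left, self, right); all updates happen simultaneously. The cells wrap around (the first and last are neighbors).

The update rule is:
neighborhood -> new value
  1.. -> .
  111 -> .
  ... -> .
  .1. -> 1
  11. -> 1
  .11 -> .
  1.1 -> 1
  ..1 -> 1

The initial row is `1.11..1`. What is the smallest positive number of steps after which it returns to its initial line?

7

11.1.1.
.111111
1.....1
1....1.
1...111
1..1...
1.11..1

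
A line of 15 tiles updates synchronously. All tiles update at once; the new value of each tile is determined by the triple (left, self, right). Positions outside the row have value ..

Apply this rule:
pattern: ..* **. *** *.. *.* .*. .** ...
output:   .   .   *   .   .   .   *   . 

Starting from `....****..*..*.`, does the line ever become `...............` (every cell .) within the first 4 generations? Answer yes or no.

generation 1: ....***........
generation 2: ....**.........
generation 3: ....*..........
generation 4: ...............
all cells are . at generation 4

yes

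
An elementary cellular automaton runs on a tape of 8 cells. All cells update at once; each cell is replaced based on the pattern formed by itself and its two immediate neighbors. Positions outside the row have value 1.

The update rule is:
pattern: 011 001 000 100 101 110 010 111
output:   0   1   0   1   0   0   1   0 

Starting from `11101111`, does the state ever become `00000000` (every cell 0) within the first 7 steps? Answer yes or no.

yes

00000000
all cells are 0 at step 1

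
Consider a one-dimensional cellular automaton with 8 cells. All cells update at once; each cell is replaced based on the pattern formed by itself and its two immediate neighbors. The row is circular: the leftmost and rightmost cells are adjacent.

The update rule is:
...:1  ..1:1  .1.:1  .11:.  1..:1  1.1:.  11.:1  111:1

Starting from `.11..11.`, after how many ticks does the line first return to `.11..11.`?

1.111.11
1..11..1
111.111.
.11..11.

4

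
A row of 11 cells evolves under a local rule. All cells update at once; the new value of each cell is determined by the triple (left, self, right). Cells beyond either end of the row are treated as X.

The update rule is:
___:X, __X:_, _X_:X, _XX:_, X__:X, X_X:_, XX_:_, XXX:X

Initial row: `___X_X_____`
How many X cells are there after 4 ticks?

4

tick 1: XX_X_XXXXX_
tick 2: X__X__XXX__
tick 3: _X_XX__X_X_
tick 4: _X___X_X_X_
count of X: 4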